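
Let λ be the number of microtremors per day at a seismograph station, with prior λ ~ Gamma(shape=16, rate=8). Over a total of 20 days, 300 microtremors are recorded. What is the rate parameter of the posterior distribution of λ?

Total count 300 over total exposure 20 days.
By Gamma–Poisson conjugacy, the posterior is Gamma(α + Σx, β + Σt) = Gamma(16 + 300, 8 + 20) = Gamma(316, 28).

28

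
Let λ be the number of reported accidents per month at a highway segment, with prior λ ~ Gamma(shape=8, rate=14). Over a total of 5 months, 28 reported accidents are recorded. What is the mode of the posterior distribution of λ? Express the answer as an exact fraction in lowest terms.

35/19

Total count 28 over total exposure 5 months.
The Gamma prior is conjugate for the Poisson rate, so λ | data ~ Gamma(8+28, 14+5) = Gamma(36, 19).
Posterior mode = (α'−1)/β' = 35/19.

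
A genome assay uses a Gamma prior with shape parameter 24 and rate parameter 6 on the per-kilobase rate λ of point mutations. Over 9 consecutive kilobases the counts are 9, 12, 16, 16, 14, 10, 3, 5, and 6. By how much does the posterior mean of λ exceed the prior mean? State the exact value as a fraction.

Total count: 9 + 12 + 16 + 16 + 14 + 10 + 3 + 5 + 6 = 91.
Total exposure: 9 kilobases.
By Gamma–Poisson conjugacy, the posterior is Gamma(α + Σx, β + Σt) = Gamma(24 + 91, 6 + 9) = Gamma(115, 15).
Posterior mean = 115/15 = 23/3; prior mean = 24/6 = 4. Difference = 23/3 − 4 = 11/3.

11/3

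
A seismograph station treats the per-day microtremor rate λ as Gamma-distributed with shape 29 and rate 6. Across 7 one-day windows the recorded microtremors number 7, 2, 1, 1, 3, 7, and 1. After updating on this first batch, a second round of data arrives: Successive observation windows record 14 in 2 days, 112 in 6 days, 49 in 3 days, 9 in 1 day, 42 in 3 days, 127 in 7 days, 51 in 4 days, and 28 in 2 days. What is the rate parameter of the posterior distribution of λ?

Total count: 7 + 2 + 1 + 1 + 3 + 7 + 1 = 22.
Total exposure: 7 days.
After the first batch: Gamma(29 + 22, 6 + 7) = Gamma(51, 13).
Total count: 14 + 112 + 49 + 9 + 42 + 127 + 51 + 28 = 432.
Total exposure: 2 + 6 + 3 + 1 + 3 + 7 + 4 + 2 = 28 days.
After the second batch: Gamma(51 + 432, 13 + 28) = Gamma(483, 41).

41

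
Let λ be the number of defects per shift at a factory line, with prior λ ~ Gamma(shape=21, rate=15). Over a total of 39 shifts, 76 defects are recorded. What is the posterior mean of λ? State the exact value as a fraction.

Total count 76 over total exposure 39 shifts.
Posterior: α' = 21 + 76 = 97, β' = 15 + 39 = 54.
Posterior mean = α'/β' = 97/54.

97/54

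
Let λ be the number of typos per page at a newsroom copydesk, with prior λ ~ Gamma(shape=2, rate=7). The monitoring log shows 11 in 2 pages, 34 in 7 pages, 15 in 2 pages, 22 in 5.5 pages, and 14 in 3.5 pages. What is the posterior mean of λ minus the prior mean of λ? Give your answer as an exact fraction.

Total count: 11 + 34 + 15 + 22 + 14 = 96.
Total exposure: 2 + 7 + 2 + 5.5 + 3.5 = 20 pages.
Gamma(α, β) with Poisson data over total exposure Σt gives posterior Gamma(α+Σx, β+Σt) = Gamma(98, 27).
Posterior mean = 98/27 = 98/27; prior mean = 2/7 = 2/7. Difference = 98/27 − 2/7 = 632/189.

632/189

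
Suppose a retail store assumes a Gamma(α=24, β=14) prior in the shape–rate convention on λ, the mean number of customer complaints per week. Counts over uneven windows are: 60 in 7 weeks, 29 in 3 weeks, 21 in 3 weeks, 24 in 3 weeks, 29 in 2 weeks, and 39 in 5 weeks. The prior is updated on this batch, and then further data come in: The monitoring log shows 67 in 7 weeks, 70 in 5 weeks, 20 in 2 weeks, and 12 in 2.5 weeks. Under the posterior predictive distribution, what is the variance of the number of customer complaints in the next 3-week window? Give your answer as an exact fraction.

Total count: 60 + 29 + 21 + 24 + 29 + 39 = 202.
Total exposure: 7 + 3 + 3 + 3 + 2 + 5 = 23 weeks.
After the first batch: Gamma(24 + 202, 14 + 23) = Gamma(226, 37).
Total count: 67 + 70 + 20 + 12 = 169.
Total exposure: 7 + 5 + 2 + 2.5 = 16.5 weeks.
After the second batch: Gamma(226 + 169, 37 + 16.5) = Gamma(395, 107/2).
The posterior predictive for a window of length T is Negative Binomial with variance T·α'·(β'+T)/β'² = 3·395·(113/2)/(11449/4) = 267810/11449.

267810/11449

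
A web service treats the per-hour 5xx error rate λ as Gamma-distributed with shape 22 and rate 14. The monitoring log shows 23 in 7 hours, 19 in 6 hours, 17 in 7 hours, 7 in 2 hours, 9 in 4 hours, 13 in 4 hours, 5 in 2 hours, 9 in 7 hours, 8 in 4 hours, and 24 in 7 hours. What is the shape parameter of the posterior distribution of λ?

Total count: 23 + 19 + 17 + 7 + 9 + 13 + 5 + 9 + 8 + 24 = 134.
Total exposure: 7 + 6 + 7 + 2 + 4 + 4 + 2 + 7 + 4 + 7 = 50 hours.
By Gamma–Poisson conjugacy, the posterior is Gamma(α + Σx, β + Σt) = Gamma(22 + 134, 14 + 50) = Gamma(156, 64).

156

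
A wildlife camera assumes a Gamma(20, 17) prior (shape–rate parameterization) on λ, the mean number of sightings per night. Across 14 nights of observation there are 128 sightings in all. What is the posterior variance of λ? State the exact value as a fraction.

148/961

Total count 128 over total exposure 14 nights.
Posterior: α' = 20 + 128 = 148, β' = 17 + 14 = 31.
Posterior variance = α'/β'² = 148/961.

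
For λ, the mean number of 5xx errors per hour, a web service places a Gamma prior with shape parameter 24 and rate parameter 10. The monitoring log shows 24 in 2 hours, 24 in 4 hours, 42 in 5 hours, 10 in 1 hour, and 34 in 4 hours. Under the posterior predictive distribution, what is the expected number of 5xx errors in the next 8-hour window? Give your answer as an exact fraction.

Total count: 24 + 24 + 42 + 10 + 34 = 134.
Total exposure: 2 + 4 + 5 + 1 + 4 = 16 hours.
By Gamma–Poisson conjugacy, the posterior is Gamma(α + Σx, β + Σt) = Gamma(24 + 134, 10 + 16) = Gamma(158, 26).
Predictive mean over an 8-hour window = T·E[λ|data] = 8·158/26 = 632/13.

632/13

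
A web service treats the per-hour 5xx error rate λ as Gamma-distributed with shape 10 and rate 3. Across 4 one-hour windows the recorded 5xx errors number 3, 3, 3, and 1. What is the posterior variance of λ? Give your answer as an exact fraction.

20/49

Total count: 3 + 3 + 3 + 1 = 10.
Total exposure: 4 hours.
Conjugate update: add total count to the shape and total exposure to the rate, giving Gamma(20, 7).
Posterior variance = α'/β'² = 20/49.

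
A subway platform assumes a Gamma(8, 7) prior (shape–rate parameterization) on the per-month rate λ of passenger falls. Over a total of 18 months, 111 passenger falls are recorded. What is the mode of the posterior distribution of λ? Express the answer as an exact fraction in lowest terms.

Total count 111 over total exposure 18 months.
Posterior: α' = 8 + 111 = 119, β' = 7 + 18 = 25.
Posterior mode = (α'−1)/β' = 118/25.

118/25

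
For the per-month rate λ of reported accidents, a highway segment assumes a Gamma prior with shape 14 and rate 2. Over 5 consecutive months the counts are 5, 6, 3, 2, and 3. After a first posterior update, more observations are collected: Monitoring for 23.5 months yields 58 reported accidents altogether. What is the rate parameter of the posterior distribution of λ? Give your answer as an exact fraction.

Total count: 5 + 6 + 3 + 2 + 3 = 19.
Total exposure: 5 months.
After the first batch: Gamma(14 + 19, 2 + 5) = Gamma(33, 7).
Total count 58 over total exposure 23.5 months.
After the second batch: Gamma(33 + 58, 7 + 23.5) = Gamma(91, 61/2).

61/2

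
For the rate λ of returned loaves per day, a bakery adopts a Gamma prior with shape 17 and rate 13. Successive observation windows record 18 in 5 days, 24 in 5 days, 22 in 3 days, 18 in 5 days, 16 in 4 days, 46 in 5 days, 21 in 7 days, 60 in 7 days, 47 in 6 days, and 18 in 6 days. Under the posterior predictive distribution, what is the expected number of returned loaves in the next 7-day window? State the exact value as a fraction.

Total count: 18 + 24 + 22 + 18 + 16 + 46 + 21 + 60 + 47 + 18 = 290.
Total exposure: 5 + 5 + 3 + 5 + 4 + 5 + 7 + 7 + 6 + 6 = 53 days.
Gamma(α, β) with Poisson data over total exposure Σt gives posterior Gamma(α+Σx, β+Σt) = Gamma(307, 66).
Predictive mean over a 7-day window = T·E[λ|data] = 7·307/66 = 2149/66.

2149/66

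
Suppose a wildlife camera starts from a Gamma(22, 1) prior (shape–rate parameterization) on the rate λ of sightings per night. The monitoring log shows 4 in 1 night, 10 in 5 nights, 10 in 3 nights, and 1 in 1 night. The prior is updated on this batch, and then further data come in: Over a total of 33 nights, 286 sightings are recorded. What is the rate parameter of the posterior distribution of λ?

Total count: 4 + 10 + 10 + 1 = 25.
Total exposure: 1 + 5 + 3 + 1 = 10 nights.
After the first batch: Gamma(22 + 25, 1 + 10) = Gamma(47, 11).
Total count 286 over total exposure 33 nights.
After the second batch: Gamma(47 + 286, 11 + 33) = Gamma(333, 44).

44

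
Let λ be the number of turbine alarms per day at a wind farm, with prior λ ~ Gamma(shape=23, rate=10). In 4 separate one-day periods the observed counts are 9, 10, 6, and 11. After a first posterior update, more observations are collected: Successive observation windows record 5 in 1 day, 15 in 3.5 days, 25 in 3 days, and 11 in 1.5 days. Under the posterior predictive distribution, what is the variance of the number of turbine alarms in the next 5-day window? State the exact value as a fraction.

Total count: 9 + 10 + 6 + 11 = 36.
Total exposure: 4 days.
After the first batch: Gamma(23 + 36, 10 + 4) = Gamma(59, 14).
Total count: 5 + 15 + 25 + 11 = 56.
Total exposure: 1 + 3.5 + 3 + 1.5 = 9 days.
After the second batch: Gamma(59 + 56, 14 + 9) = Gamma(115, 23).
The posterior predictive for a window of length T is Negative Binomial with variance T·α'·(β'+T)/β'² = 5·115·28/529 = 700/23.

700/23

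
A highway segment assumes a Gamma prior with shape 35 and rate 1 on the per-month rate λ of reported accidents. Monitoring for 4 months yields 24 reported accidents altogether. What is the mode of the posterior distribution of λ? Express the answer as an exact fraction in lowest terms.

58/5

Total count 24 over total exposure 4 months.
Gamma(α, β) with Poisson data over total exposure Σt gives posterior Gamma(α+Σx, β+Σt) = Gamma(59, 5).
Posterior mode = (α'−1)/β' = 58/5.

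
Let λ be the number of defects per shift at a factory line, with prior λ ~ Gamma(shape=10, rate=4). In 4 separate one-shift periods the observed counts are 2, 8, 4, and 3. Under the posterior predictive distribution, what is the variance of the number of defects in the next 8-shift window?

54

Total count: 2 + 8 + 4 + 3 = 17.
Total exposure: 4 shifts.
Gamma(α, β) with Poisson data over total exposure Σt gives posterior Gamma(α+Σx, β+Σt) = Gamma(27, 8).
The posterior predictive for a window of length T is Negative Binomial with variance T·α'·(β'+T)/β'² = 8·27·16/64 = 54.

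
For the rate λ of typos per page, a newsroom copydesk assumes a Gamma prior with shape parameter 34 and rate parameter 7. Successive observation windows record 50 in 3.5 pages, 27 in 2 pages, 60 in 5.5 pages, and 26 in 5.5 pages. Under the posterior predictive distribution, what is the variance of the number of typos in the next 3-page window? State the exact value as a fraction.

62646/2209

Total count: 50 + 27 + 60 + 26 = 163.
Total exposure: 3.5 + 2 + 5.5 + 5.5 = 16.5 pages.
Posterior: α' = 34 + 163 = 197, β' = 7 + 16.5 = 47/2.
The posterior predictive for a window of length T is Negative Binomial with variance T·α'·(β'+T)/β'² = 3·197·(53/2)/(2209/4) = 62646/2209.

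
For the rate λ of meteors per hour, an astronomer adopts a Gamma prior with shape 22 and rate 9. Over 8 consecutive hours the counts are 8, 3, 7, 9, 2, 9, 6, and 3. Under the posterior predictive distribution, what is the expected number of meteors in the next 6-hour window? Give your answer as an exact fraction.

Total count: 8 + 3 + 7 + 9 + 2 + 9 + 6 + 3 = 47.
Total exposure: 8 hours.
Conjugate update: add total count to the shape and total exposure to the rate, giving Gamma(69, 17).
Predictive mean over a 6-hour window = T·E[λ|data] = 6·69/17 = 414/17.

414/17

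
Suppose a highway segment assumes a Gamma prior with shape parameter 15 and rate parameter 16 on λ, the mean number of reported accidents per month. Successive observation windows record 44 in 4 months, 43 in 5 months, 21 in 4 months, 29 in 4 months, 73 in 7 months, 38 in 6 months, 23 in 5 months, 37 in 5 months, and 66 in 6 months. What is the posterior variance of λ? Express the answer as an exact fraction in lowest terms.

Total count: 44 + 43 + 21 + 29 + 73 + 38 + 23 + 37 + 66 = 374.
Total exposure: 4 + 5 + 4 + 4 + 7 + 6 + 5 + 5 + 6 = 46 months.
Posterior: α' = 15 + 374 = 389, β' = 16 + 46 = 62.
Posterior variance = α'/β'² = 389/3844.

389/3844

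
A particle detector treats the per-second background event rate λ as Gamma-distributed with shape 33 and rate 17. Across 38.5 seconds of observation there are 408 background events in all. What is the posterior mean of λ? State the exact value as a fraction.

Total count 408 over total exposure 38.5 seconds.
Posterior: α' = 33 + 408 = 441, β' = 17 + 38.5 = 111/2.
Posterior mean = α'/β' = 441/(111/2) = 294/37.

294/37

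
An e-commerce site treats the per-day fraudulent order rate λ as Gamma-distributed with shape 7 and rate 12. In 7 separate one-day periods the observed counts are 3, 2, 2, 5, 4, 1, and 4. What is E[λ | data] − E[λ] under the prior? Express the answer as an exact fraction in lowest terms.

Total count: 3 + 2 + 2 + 5 + 4 + 1 + 4 = 21.
Total exposure: 7 days.
Conjugate update: add total count to the shape and total exposure to the rate, giving Gamma(28, 19).
Posterior mean = 28/19 = 28/19; prior mean = 7/12 = 7/12. Difference = 28/19 − 7/12 = 203/228.

203/228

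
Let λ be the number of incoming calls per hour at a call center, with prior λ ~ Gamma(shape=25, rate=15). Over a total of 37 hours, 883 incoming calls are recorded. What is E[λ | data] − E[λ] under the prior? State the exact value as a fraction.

616/39

Total count 883 over total exposure 37 hours.
The Gamma prior is conjugate for the Poisson rate, so λ | data ~ Gamma(25+883, 15+37) = Gamma(908, 52).
Posterior mean = 908/52 = 227/13; prior mean = 25/15 = 5/3. Difference = 227/13 − 5/3 = 616/39.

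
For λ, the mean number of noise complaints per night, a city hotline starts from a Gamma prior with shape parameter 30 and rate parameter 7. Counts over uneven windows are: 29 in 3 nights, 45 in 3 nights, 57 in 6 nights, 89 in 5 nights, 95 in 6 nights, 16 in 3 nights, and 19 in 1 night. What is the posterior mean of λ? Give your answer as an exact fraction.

190/17

Total count: 29 + 45 + 57 + 89 + 95 + 16 + 19 = 350.
Total exposure: 3 + 3 + 6 + 5 + 6 + 3 + 1 = 27 nights.
Posterior: α' = 30 + 350 = 380, β' = 7 + 27 = 34.
Posterior mean = α'/β' = 380/34 = 190/17.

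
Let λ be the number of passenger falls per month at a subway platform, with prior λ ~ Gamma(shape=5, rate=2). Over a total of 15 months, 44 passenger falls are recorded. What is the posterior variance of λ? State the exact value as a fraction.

Total count 44 over total exposure 15 months.
Conjugate update: add total count to the shape and total exposure to the rate, giving Gamma(49, 17).
Posterior variance = α'/β'² = 49/289.

49/289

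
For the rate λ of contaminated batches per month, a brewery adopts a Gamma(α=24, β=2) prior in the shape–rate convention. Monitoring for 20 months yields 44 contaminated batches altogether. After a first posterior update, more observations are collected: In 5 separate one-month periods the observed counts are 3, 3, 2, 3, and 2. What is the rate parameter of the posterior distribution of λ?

Total count 44 over total exposure 20 months.
After the first batch: Gamma(24 + 44, 2 + 20) = Gamma(68, 22).
Total count: 3 + 3 + 2 + 3 + 2 = 13.
Total exposure: 5 months.
After the second batch: Gamma(68 + 13, 22 + 5) = Gamma(81, 27).

27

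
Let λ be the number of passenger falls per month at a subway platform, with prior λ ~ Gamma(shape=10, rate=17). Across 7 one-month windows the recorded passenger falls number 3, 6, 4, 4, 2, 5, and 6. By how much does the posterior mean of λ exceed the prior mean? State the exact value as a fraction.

55/51

Total count: 3 + 6 + 4 + 4 + 2 + 5 + 6 = 30.
Total exposure: 7 months.
Posterior: α' = 10 + 30 = 40, β' = 17 + 7 = 24.
Posterior mean = 40/24 = 5/3; prior mean = 10/17 = 10/17. Difference = 5/3 − 10/17 = 55/51.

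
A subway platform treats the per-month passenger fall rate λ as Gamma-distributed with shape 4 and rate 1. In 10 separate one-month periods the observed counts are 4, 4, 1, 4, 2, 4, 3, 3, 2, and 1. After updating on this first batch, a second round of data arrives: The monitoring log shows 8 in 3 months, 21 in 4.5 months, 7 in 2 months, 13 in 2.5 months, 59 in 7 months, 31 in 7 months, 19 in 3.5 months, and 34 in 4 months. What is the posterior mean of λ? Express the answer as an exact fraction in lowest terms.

448/89

Total count: 4 + 4 + 1 + 4 + 2 + 4 + 3 + 3 + 2 + 1 = 28.
Total exposure: 10 months.
After the first batch: Gamma(4 + 28, 1 + 10) = Gamma(32, 11).
Total count: 8 + 21 + 7 + 13 + 59 + 31 + 19 + 34 = 192.
Total exposure: 3 + 4.5 + 2 + 2.5 + 7 + 7 + 3.5 + 4 = 33.5 months.
After the second batch: Gamma(32 + 192, 11 + 33.5) = Gamma(224, 89/2).
Posterior mean = α'/β' = 224/(89/2) = 448/89.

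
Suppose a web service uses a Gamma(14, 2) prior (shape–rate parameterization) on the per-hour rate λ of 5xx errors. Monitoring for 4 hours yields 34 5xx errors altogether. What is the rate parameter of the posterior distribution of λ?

Total count 34 over total exposure 4 hours.
Gamma(α, β) with Poisson data over total exposure Σt gives posterior Gamma(α+Σx, β+Σt) = Gamma(48, 6).

6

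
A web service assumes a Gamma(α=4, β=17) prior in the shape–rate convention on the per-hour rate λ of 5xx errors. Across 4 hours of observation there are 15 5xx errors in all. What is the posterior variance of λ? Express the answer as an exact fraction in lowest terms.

Total count 15 over total exposure 4 hours.
Posterior: α' = 4 + 15 = 19, β' = 17 + 4 = 21.
Posterior variance = α'/β'² = 19/441.

19/441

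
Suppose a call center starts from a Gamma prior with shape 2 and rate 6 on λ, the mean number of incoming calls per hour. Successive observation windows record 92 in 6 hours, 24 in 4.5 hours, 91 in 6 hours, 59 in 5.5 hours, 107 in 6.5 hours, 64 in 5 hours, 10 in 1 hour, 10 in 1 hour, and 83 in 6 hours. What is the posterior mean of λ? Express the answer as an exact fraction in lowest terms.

Total count: 92 + 24 + 91 + 59 + 107 + 64 + 10 + 10 + 83 = 540.
Total exposure: 6 + 4.5 + 6 + 5.5 + 6.5 + 5 + 1 + 1 + 6 = 41.5 hours.
Posterior: α' = 2 + 540 = 542, β' = 6 + 41.5 = 95/2.
Posterior mean = α'/β' = 542/(95/2) = 1084/95.

1084/95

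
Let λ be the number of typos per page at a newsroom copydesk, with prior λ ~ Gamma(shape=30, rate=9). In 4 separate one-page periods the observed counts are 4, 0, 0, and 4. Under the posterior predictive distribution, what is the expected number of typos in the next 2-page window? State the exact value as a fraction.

Total count: 4 + 0 + 0 + 4 = 8.
Total exposure: 4 pages.
Gamma(α, β) with Poisson data over total exposure Σt gives posterior Gamma(α+Σx, β+Σt) = Gamma(38, 13).
Predictive mean over a 2-page window = T·E[λ|data] = 2·38/13 = 76/13.

76/13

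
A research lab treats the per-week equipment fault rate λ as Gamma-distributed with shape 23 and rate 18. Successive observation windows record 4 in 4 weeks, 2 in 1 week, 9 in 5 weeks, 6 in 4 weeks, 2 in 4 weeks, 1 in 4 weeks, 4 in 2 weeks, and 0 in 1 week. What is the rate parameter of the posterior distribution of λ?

Total count: 4 + 2 + 9 + 6 + 2 + 1 + 4 + 0 = 28.
Total exposure: 4 + 1 + 5 + 4 + 4 + 4 + 2 + 1 = 25 weeks.
The Gamma prior is conjugate for the Poisson rate, so λ | data ~ Gamma(23+28, 18+25) = Gamma(51, 43).

43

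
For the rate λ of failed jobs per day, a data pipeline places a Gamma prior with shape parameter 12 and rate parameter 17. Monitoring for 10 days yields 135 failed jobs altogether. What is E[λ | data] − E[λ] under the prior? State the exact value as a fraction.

725/153

Total count 135 over total exposure 10 days.
Posterior: α' = 12 + 135 = 147, β' = 17 + 10 = 27.
Posterior mean = 147/27 = 49/9; prior mean = 12/17 = 12/17. Difference = 49/9 − 12/17 = 725/153.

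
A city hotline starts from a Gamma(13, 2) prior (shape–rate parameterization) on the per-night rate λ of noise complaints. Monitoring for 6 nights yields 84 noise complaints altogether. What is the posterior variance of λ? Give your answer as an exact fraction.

97/64

Total count 84 over total exposure 6 nights.
By Gamma–Poisson conjugacy, the posterior is Gamma(α + Σx, β + Σt) = Gamma(13 + 84, 2 + 6) = Gamma(97, 8).
Posterior variance = α'/β'² = 97/64.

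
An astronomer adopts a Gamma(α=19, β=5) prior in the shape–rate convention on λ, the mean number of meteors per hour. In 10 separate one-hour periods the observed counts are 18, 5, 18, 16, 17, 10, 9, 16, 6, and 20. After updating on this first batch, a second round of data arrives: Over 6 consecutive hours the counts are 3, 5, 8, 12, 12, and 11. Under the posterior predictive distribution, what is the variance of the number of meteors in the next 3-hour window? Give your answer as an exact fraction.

Total count: 18 + 5 + 18 + 16 + 17 + 10 + 9 + 16 + 6 + 20 = 135.
Total exposure: 10 hours.
After the first batch: Gamma(19 + 135, 5 + 10) = Gamma(154, 15).
Total count: 3 + 5 + 8 + 12 + 12 + 11 = 51.
Total exposure: 6 hours.
After the second batch: Gamma(154 + 51, 15 + 6) = Gamma(205, 21).
The posterior predictive for a window of length T is Negative Binomial with variance T·α'·(β'+T)/β'² = 3·205·24/441 = 1640/49.

1640/49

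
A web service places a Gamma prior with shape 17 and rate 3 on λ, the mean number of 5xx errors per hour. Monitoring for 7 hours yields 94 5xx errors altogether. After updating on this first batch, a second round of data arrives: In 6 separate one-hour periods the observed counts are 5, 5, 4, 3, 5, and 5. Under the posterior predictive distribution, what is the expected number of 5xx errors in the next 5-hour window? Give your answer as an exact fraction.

Total count 94 over total exposure 7 hours.
After the first batch: Gamma(17 + 94, 3 + 7) = Gamma(111, 10).
Total count: 5 + 5 + 4 + 3 + 5 + 5 = 27.
Total exposure: 6 hours.
After the second batch: Gamma(111 + 27, 10 + 6) = Gamma(138, 16).
Predictive mean over a 5-hour window = T·E[λ|data] = 5·138/16 = 345/8.

345/8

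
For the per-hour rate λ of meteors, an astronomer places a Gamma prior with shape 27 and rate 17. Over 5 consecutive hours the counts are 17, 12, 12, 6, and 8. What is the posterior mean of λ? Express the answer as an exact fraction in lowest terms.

41/11

Total count: 17 + 12 + 12 + 6 + 8 = 55.
Total exposure: 5 hours.
Gamma(α, β) with Poisson data over total exposure Σt gives posterior Gamma(α+Σx, β+Σt) = Gamma(82, 22).
Posterior mean = α'/β' = 82/22 = 41/11.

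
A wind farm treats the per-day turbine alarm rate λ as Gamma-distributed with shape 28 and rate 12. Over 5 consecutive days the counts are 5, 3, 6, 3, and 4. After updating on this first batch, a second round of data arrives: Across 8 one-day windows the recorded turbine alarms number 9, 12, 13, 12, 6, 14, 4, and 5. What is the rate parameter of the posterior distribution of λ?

Total count: 5 + 3 + 6 + 3 + 4 = 21.
Total exposure: 5 days.
After the first batch: Gamma(28 + 21, 12 + 5) = Gamma(49, 17).
Total count: 9 + 12 + 13 + 12 + 6 + 14 + 4 + 5 = 75.
Total exposure: 8 days.
After the second batch: Gamma(49 + 75, 17 + 8) = Gamma(124, 25).

25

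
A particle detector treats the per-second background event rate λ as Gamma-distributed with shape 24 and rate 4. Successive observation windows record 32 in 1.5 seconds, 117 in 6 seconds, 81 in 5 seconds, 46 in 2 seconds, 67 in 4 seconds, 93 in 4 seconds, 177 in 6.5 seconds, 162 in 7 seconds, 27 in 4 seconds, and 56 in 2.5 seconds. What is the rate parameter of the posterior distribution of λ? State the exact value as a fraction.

93/2

Total count: 32 + 117 + 81 + 46 + 67 + 93 + 177 + 162 + 27 + 56 = 858.
Total exposure: 1.5 + 6 + 5 + 2 + 4 + 4 + 6.5 + 7 + 4 + 2.5 = 42.5 seconds.
Gamma(α, β) with Poisson data over total exposure Σt gives posterior Gamma(α+Σx, β+Σt) = Gamma(882, 93/2).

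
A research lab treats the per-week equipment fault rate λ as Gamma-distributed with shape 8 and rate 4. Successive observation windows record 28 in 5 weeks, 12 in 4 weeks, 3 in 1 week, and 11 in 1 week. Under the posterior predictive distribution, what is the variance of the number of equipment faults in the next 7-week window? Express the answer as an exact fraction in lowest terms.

9548/225

Total count: 28 + 12 + 3 + 11 = 54.
Total exposure: 5 + 4 + 1 + 1 = 11 weeks.
Posterior: α' = 8 + 54 = 62, β' = 4 + 11 = 15.
The posterior predictive for a window of length T is Negative Binomial with variance T·α'·(β'+T)/β'² = 7·62·22/225 = 9548/225.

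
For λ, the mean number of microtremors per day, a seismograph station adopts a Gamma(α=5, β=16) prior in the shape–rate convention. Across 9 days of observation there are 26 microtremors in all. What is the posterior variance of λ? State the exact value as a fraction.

31/625

Total count 26 over total exposure 9 days.
Gamma(α, β) with Poisson data over total exposure Σt gives posterior Gamma(α+Σx, β+Σt) = Gamma(31, 25).
Posterior variance = α'/β'² = 31/625.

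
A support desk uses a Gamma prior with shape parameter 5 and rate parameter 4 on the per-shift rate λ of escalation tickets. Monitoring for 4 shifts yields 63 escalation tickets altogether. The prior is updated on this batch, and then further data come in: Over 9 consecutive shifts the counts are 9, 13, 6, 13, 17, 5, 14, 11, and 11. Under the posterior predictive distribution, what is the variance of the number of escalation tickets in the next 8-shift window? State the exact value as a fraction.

Total count 63 over total exposure 4 shifts.
After the first batch: Gamma(5 + 63, 4 + 4) = Gamma(68, 8).
Total count: 9 + 13 + 6 + 13 + 17 + 5 + 14 + 11 + 11 = 99.
Total exposure: 9 shifts.
After the second batch: Gamma(68 + 99, 8 + 9) = Gamma(167, 17).
The posterior predictive for a window of length T is Negative Binomial with variance T·α'·(β'+T)/β'² = 8·167·25/289 = 33400/289.

33400/289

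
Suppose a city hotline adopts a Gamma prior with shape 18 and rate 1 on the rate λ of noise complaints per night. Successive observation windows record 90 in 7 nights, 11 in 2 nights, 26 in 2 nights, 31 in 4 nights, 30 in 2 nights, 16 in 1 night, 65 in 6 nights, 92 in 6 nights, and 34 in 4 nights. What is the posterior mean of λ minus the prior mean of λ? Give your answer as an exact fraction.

Total count: 90 + 11 + 26 + 31 + 30 + 16 + 65 + 92 + 34 = 395.
Total exposure: 7 + 2 + 2 + 4 + 2 + 1 + 6 + 6 + 4 = 34 nights.
By Gamma–Poisson conjugacy, the posterior is Gamma(α + Σx, β + Σt) = Gamma(18 + 395, 1 + 34) = Gamma(413, 35).
Posterior mean = 413/35 = 59/5; prior mean = 18/1 = 18. Difference = 59/5 − 18 = -31/5.

-31/5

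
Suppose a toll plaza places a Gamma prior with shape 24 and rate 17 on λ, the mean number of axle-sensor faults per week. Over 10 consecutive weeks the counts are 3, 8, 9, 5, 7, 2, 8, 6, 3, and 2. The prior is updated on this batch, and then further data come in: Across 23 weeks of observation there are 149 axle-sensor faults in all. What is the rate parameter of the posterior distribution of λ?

50

Total count: 3 + 8 + 9 + 5 + 7 + 2 + 8 + 6 + 3 + 2 = 53.
Total exposure: 10 weeks.
After the first batch: Gamma(24 + 53, 17 + 10) = Gamma(77, 27).
Total count 149 over total exposure 23 weeks.
After the second batch: Gamma(77 + 149, 27 + 23) = Gamma(226, 50).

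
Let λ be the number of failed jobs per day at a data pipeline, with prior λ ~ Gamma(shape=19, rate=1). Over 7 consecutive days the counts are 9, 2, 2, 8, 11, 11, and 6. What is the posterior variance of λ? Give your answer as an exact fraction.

17/16

Total count: 9 + 2 + 2 + 8 + 11 + 11 + 6 = 49.
Total exposure: 7 days.
Gamma(α, β) with Poisson data over total exposure Σt gives posterior Gamma(α+Σx, β+Σt) = Gamma(68, 8).
Posterior variance = α'/β'² = 68/64 = 17/16.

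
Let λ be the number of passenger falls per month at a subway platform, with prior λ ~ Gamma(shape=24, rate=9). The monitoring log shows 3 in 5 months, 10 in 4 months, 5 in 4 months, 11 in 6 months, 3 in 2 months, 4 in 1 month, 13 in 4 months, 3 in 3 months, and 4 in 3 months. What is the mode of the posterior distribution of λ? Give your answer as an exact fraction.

79/41

Total count: 3 + 10 + 5 + 11 + 3 + 4 + 13 + 3 + 4 = 56.
Total exposure: 5 + 4 + 4 + 6 + 2 + 1 + 4 + 3 + 3 = 32 months.
Gamma(α, β) with Poisson data over total exposure Σt gives posterior Gamma(α+Σx, β+Σt) = Gamma(80, 41).
Posterior mode = (α'−1)/β' = 79/41.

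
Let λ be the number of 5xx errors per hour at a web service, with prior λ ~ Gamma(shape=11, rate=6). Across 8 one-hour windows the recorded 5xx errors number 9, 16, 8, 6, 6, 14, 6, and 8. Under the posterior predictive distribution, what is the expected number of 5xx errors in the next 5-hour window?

Total count: 9 + 16 + 8 + 6 + 6 + 14 + 6 + 8 = 73.
Total exposure: 8 hours.
Posterior: α' = 11 + 73 = 84, β' = 6 + 8 = 14.
Predictive mean over a 5-hour window = T·E[λ|data] = 5·84/14 = 30.

30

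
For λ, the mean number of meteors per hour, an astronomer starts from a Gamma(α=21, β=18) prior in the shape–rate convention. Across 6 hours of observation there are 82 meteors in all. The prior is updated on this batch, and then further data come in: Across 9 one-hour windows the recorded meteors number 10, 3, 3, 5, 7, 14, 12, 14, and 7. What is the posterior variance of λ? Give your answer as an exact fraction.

178/1089

Total count 82 over total exposure 6 hours.
After the first batch: Gamma(21 + 82, 18 + 6) = Gamma(103, 24).
Total count: 10 + 3 + 3 + 5 + 7 + 14 + 12 + 14 + 7 = 75.
Total exposure: 9 hours.
After the second batch: Gamma(103 + 75, 24 + 9) = Gamma(178, 33).
Posterior variance = α'/β'² = 178/1089.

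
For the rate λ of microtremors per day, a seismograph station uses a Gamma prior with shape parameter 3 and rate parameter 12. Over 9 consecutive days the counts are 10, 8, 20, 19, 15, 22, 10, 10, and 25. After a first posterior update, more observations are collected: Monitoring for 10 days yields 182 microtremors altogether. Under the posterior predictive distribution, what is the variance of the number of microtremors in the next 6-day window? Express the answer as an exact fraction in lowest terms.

Total count: 10 + 8 + 20 + 19 + 15 + 22 + 10 + 10 + 25 = 139.
Total exposure: 9 days.
After the first batch: Gamma(3 + 139, 12 + 9) = Gamma(142, 21).
Total count 182 over total exposure 10 days.
After the second batch: Gamma(142 + 182, 21 + 10) = Gamma(324, 31).
The posterior predictive for a window of length T is Negative Binomial with variance T·α'·(β'+T)/β'² = 6·324·37/961 = 71928/961.

71928/961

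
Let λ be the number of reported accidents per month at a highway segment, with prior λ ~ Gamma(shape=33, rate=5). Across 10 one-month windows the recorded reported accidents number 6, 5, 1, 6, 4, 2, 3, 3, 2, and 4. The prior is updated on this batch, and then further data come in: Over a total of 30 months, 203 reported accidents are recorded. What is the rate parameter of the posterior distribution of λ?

Total count: 6 + 5 + 1 + 6 + 4 + 2 + 3 + 3 + 2 + 4 = 36.
Total exposure: 10 months.
After the first batch: Gamma(33 + 36, 5 + 10) = Gamma(69, 15).
Total count 203 over total exposure 30 months.
After the second batch: Gamma(69 + 203, 15 + 30) = Gamma(272, 45).

45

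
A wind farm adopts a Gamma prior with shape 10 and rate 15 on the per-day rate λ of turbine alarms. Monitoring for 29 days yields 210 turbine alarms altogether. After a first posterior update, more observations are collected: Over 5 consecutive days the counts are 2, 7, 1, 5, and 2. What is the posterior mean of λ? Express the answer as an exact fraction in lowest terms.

Total count 210 over total exposure 29 days.
After the first batch: Gamma(10 + 210, 15 + 29) = Gamma(220, 44).
Total count: 2 + 7 + 1 + 5 + 2 = 17.
Total exposure: 5 days.
After the second batch: Gamma(220 + 17, 44 + 5) = Gamma(237, 49).
Posterior mean = α'/β' = 237/49.

237/49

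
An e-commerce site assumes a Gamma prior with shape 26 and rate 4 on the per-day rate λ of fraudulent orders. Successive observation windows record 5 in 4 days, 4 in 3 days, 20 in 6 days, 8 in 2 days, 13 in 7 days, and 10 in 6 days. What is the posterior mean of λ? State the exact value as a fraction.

43/16

Total count: 5 + 4 + 20 + 8 + 13 + 10 = 60.
Total exposure: 4 + 3 + 6 + 2 + 7 + 6 = 28 days.
The Gamma prior is conjugate for the Poisson rate, so λ | data ~ Gamma(26+60, 4+28) = Gamma(86, 32).
Posterior mean = α'/β' = 86/32 = 43/16.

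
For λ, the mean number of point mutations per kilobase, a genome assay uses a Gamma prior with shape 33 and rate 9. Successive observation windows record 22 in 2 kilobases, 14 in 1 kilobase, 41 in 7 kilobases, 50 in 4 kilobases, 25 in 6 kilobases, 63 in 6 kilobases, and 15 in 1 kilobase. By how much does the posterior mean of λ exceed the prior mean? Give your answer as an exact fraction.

Total count: 22 + 14 + 41 + 50 + 25 + 63 + 15 = 230.
Total exposure: 2 + 1 + 7 + 4 + 6 + 6 + 1 = 27 kilobases.
Posterior: α' = 33 + 230 = 263, β' = 9 + 27 = 36.
Posterior mean = 263/36 = 263/36; prior mean = 33/9 = 11/3. Difference = 263/36 − 11/3 = 131/36.

131/36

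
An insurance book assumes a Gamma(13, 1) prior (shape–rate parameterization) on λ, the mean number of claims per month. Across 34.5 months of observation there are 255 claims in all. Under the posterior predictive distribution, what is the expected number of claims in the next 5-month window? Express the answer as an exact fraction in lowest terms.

Total count 255 over total exposure 34.5 months.
The Gamma prior is conjugate for the Poisson rate, so λ | data ~ Gamma(13+255, 1+34.5) = Gamma(268, 71/2).
Predictive mean over a 5-month window = T·E[λ|data] = 5·268/(71/2) = 2680/71.

2680/71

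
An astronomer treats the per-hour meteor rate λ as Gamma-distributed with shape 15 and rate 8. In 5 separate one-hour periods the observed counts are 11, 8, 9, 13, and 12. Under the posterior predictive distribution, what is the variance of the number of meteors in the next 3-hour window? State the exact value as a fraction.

Total count: 11 + 8 + 9 + 13 + 12 = 53.
Total exposure: 5 hours.
By Gamma–Poisson conjugacy, the posterior is Gamma(α + Σx, β + Σt) = Gamma(15 + 53, 8 + 5) = Gamma(68, 13).
The posterior predictive for a window of length T is Negative Binomial with variance T·α'·(β'+T)/β'² = 3·68·16/169 = 3264/169.

3264/169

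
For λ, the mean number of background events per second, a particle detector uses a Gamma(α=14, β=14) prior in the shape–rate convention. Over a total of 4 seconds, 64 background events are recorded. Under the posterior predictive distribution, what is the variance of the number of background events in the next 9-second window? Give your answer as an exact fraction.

Total count 64 over total exposure 4 seconds.
Gamma(α, β) with Poisson data over total exposure Σt gives posterior Gamma(α+Σx, β+Σt) = Gamma(78, 18).
The posterior predictive for a window of length T is Negative Binomial with variance T·α'·(β'+T)/β'² = 9·78·27/324 = 117/2.

117/2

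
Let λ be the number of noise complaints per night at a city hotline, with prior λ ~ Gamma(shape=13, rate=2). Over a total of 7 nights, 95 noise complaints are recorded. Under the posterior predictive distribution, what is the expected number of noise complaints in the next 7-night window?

84

Total count 95 over total exposure 7 nights.
The Gamma prior is conjugate for the Poisson rate, so λ | data ~ Gamma(13+95, 2+7) = Gamma(108, 9).
Predictive mean over a 7-night window = T·E[λ|data] = 7·108/9 = 84.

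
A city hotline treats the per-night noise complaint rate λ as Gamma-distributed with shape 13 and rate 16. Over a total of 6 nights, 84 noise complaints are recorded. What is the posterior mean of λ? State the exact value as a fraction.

Total count 84 over total exposure 6 nights.
The Gamma prior is conjugate for the Poisson rate, so λ | data ~ Gamma(13+84, 16+6) = Gamma(97, 22).
Posterior mean = α'/β' = 97/22.

97/22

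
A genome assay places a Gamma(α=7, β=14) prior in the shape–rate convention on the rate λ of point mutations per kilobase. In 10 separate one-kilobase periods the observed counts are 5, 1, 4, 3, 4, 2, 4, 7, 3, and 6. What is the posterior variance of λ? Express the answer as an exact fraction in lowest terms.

23/288

Total count: 5 + 1 + 4 + 3 + 4 + 2 + 4 + 7 + 3 + 6 = 39.
Total exposure: 10 kilobases.
The Gamma prior is conjugate for the Poisson rate, so λ | data ~ Gamma(7+39, 14+10) = Gamma(46, 24).
Posterior variance = α'/β'² = 46/576 = 23/288.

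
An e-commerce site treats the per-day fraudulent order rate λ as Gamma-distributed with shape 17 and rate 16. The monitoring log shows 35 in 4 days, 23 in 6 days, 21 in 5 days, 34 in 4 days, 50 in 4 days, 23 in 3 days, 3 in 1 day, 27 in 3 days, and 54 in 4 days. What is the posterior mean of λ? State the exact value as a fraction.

287/50

Total count: 35 + 23 + 21 + 34 + 50 + 23 + 3 + 27 + 54 = 270.
Total exposure: 4 + 6 + 5 + 4 + 4 + 3 + 1 + 3 + 4 = 34 days.
Posterior: α' = 17 + 270 = 287, β' = 16 + 34 = 50.
Posterior mean = α'/β' = 287/50.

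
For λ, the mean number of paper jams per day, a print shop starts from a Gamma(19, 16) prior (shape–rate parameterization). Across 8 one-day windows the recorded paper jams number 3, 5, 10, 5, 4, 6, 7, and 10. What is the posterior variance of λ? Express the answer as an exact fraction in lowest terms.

23/192

Total count: 3 + 5 + 10 + 5 + 4 + 6 + 7 + 10 = 50.
Total exposure: 8 days.
The Gamma prior is conjugate for the Poisson rate, so λ | data ~ Gamma(19+50, 16+8) = Gamma(69, 24).
Posterior variance = α'/β'² = 69/576 = 23/192.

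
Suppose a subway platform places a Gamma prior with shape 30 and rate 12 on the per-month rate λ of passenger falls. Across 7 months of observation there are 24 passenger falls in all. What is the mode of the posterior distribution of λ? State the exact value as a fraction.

Total count 24 over total exposure 7 months.
Posterior: α' = 30 + 24 = 54, β' = 12 + 7 = 19.
Posterior mode = (α'−1)/β' = 53/19.

53/19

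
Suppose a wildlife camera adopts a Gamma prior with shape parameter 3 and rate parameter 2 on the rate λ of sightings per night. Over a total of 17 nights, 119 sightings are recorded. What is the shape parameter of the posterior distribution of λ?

Total count 119 over total exposure 17 nights.
Posterior: α' = 3 + 119 = 122, β' = 2 + 17 = 19.

122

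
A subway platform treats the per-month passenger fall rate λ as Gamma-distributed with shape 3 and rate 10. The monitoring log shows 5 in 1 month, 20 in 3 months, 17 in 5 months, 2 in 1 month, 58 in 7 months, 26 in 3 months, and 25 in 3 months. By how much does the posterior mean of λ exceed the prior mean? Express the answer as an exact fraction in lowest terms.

Total count: 5 + 20 + 17 + 2 + 58 + 26 + 25 = 153.
Total exposure: 1 + 3 + 5 + 1 + 7 + 3 + 3 = 23 months.
Posterior: α' = 3 + 153 = 156, β' = 10 + 23 = 33.
Posterior mean = 156/33 = 52/11; prior mean = 3/10 = 3/10. Difference = 52/11 − 3/10 = 487/110.

487/110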